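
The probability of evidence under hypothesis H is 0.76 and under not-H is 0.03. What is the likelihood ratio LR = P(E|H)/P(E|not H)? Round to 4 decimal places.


LR = 0.76 / 0.03
= 25.3333

25.3333


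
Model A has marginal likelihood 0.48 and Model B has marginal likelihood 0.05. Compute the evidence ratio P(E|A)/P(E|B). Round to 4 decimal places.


Evidence ratio = P(E|A) / P(E|B)
= 0.48 / 0.05
= 9.6

9.6


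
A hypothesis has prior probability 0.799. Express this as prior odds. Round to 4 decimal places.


Odds = P(H) / P(not H) = 0.799 / 0.201
= 3.9751

3.9751


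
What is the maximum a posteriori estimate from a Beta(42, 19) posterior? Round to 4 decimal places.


The MAP estimate equals the mode of the distribution.
Mode of Beta(a,b) = (a-1)/(a+b-2)
= 41/59
= 0.6949

0.6949


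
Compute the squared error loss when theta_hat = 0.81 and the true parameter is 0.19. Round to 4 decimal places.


L = (theta_hat - theta_true)^2
= (0.81 - 0.19)^2
= 0.62^2 = 0.3844

0.3844


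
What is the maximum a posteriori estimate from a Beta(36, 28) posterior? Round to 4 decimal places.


The MAP estimate equals the mode of the distribution.
Mode of Beta(a,b) = (a-1)/(a+b-2)
= 35/62
= 0.5645

0.5645


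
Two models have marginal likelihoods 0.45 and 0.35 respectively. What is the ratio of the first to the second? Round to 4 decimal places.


Evidence ratio = 0.45 / 0.35
= 1.2857

1.2857


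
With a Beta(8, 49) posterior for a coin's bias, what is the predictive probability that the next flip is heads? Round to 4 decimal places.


The predictive probability equals the posterior mean.
P(next = heads) = alpha / (alpha + beta)
= 8 / 57 = 0.1404

0.1404


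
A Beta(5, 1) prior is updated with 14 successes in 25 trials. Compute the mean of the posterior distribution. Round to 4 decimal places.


After update: Beta(19, 12)
Mean = 19 / (19 + 12) = 19 / 31
= 0.6129

0.6129


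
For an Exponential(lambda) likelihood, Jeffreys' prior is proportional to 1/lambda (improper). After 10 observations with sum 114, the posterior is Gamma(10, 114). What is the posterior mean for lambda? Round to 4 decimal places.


Posterior = Gamma(n, sum_x) = Gamma(10, 114)
Posterior mean = shape/rate = 10/114
= 0.0877

0.0877


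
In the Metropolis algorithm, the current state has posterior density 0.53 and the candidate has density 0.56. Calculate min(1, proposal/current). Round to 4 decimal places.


Ratio = 0.56/0.53 = 1.0566
Acceptance probability = min(1, 1.0566)
= 1.0

1.0


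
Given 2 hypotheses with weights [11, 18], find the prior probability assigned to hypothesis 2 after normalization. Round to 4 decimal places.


To normalize, divide each weight by the sum of all weights.
Sum = 29
Prior(H2) = 18/29 = 0.6207

0.6207


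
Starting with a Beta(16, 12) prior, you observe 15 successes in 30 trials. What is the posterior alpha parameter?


For a Beta-Binomial conjugate model:
Posterior alpha = prior alpha + number of successes
= 16 + 15 = 31

31


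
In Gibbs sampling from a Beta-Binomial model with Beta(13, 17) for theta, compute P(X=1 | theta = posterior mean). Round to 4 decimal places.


Posterior mean = alpha/(alpha+beta) = 13/30 = 0.4333
P(X=1|theta=mean) = theta = 0.4333

0.4333


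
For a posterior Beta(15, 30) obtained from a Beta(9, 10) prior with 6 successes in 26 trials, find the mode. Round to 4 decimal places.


Mode = (alpha - 1) / (alpha + beta - 2)
= 14 / 43
= 0.3256

0.3256


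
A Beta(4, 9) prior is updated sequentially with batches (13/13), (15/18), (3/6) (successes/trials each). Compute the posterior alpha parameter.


Sequential conjugate updating is equivalent to a single batch update.
Total successes across all batches = 31
alpha_posterior = alpha_prior + total_successes = 4 + 31
= 35

35


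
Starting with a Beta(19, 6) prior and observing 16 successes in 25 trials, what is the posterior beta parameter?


Posterior beta = prior beta + failures
Failures = 25 - 16 = 9
beta_post = 6 + 9 = 15

15


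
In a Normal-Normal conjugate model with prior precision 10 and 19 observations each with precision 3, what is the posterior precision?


Posterior precision = prior precision + n * observation precision
= 10 + 19 * 3
= 10 + 57 = 67

67


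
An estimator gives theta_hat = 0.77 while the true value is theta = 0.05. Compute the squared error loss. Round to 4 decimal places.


The squared error loss is (theta_hat - theta)^2
= (0.77 - 0.05)^2
= (0.72)^2 = 0.5184

0.5184


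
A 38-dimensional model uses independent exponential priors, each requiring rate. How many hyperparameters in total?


Per parameter: 1 (rate).
Total = 38 * 1 = 38

38


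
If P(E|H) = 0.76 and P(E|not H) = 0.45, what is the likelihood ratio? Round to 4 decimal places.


Likelihood ratio = P(E|H) / P(E|not H)
= 0.76 / 0.45
= 1.6889

1.6889


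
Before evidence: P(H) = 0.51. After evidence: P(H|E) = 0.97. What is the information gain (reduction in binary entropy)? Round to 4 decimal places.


Prior entropy = 0.9997
Posterior entropy = 0.1944
Information gain = 0.9997 - 0.1944 = 0.8053

0.8053


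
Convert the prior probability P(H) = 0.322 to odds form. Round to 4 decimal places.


P(not H) = 1 - 0.322 = 0.678
Odds = 0.322 / 0.678 = 0.4749

0.4749


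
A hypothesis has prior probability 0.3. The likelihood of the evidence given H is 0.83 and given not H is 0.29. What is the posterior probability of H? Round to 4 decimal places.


Using Bayes' theorem:
P(E) = 0.3 * 0.83 + 0.7 * 0.29
P(E) = 0.452
P(H|E) = (0.3 * 0.83) / 0.452 = 0.5509

0.5509


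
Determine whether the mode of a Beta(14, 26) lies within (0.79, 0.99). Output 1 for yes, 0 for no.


First find the mode: (a-1)/(a+b-2) = 0.3421
Is 0.3421 in (0.79, 0.99)? 0

0


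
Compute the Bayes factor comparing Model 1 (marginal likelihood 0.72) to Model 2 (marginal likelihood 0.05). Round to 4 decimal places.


BF12 = marginal likelihood of M1 / marginal likelihood of M2
= 0.72/0.05
= 14.4

14.4


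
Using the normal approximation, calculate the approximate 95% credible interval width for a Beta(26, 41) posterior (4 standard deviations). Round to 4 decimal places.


Var(Beta) = 26*41/(67^2 * 68) = 0.0035
SD = 0.0591
Width ~ 4*SD = 0.2364

0.2364


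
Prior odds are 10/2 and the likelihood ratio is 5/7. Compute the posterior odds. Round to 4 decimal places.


Posterior odds = prior odds * likelihood ratio
= (10/2) * (5/7)
= 50 / 14
= 3.5714

3.5714


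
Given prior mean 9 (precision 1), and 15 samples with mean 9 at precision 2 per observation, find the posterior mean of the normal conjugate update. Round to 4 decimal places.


The posterior mean is a precision-weighted average of prior and data.
Post. prec. = 1 + 30 = 31
Post. mean = (9 + 270)/31 = 279/31 = 9.0

9.0


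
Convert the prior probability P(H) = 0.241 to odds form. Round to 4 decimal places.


P(not H) = 1 - 0.241 = 0.759
Odds = 0.241 / 0.759 = 0.3175

0.3175


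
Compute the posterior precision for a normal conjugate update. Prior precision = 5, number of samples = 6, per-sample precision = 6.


tau_post = tau_0 + n * tau
= 5 + 6 * 6 = 41

41


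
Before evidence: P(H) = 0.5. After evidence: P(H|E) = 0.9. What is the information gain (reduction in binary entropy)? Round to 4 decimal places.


Prior entropy = 1.0
Posterior entropy = 0.469
Information gain = 1.0 - 0.469 = 0.531

0.531


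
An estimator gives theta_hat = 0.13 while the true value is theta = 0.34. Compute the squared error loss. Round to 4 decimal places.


The squared error loss is (theta_hat - theta)^2
= (0.13 - 0.34)^2
= (-0.21)^2 = 0.0441

0.0441


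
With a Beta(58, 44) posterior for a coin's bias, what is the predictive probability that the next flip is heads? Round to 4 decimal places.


The predictive probability equals the posterior mean.
P(next = heads) = alpha / (alpha + beta)
= 58 / 102 = 0.5686

0.5686


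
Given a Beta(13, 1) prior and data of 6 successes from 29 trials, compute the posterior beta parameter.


Number of failures = 29 - 6 = 23
Posterior beta = 1 + 23 = 24

24


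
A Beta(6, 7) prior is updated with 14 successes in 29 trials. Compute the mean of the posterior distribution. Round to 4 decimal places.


After update: Beta(20, 22)
Mean = 20 / (20 + 22) = 20 / 42
= 0.4762

0.4762


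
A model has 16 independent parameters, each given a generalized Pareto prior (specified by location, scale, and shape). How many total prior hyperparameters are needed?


Each generalized Pareto prior needs 3 hyperparameters (location, scale, and shape).
Total = 3 * 16 = 48

48


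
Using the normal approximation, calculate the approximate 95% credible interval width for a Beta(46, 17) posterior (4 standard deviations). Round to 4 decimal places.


Var(Beta) = 46*17/(63^2 * 64) = 0.0031
SD = 0.0555
Width ~ 4*SD = 0.2219

0.2219


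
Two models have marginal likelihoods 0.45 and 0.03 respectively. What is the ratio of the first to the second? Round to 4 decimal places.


Evidence ratio = 0.45 / 0.03
= 15.0

15.0


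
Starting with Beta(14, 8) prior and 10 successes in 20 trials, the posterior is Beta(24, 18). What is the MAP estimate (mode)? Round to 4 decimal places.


The mode of Beta(a, b) when a > 1 and b > 1 is (a-1)/(a+b-2)
= (24 - 1) / (24 + 18 - 2)
= 23 / 40
= 0.575

0.575


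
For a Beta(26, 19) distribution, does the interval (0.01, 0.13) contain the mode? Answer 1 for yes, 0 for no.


Mode of Beta(a,b) = (a-1)/(a+b-2)
= (26-1)/(26+19-2) = 0.5814
Check: 0.01 <= 0.5814 <= 0.13?
Result: 0

0


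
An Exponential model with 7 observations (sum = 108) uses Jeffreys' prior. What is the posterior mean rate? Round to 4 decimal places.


Posterior Gamma(7, 108)
E[lambda] = 7/108 = 0.0648

0.0648


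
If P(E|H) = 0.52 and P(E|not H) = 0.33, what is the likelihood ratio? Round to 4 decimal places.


Likelihood ratio = P(E|H) / P(E|not H)
= 0.52 / 0.33
= 1.5758

1.5758


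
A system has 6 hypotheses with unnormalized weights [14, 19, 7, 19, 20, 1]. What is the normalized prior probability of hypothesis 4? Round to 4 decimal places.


The normalized prior is the weight divided by the total.
Total weight = 80
P(H4) = 19 / 80 = 0.2375

0.2375


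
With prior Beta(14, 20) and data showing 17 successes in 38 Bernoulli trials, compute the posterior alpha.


Conjugate update: alpha_posterior = alpha_prior + k
= 14 + 17 = 31

31


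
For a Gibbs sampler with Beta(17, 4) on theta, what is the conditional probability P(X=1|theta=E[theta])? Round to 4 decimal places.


E[theta] = 17/(17+4) = 0.8095
P(X=1|theta) = theta = 0.8095

0.8095


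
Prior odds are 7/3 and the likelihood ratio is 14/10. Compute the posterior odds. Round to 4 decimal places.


Posterior odds = prior odds * likelihood ratio
= (7/3) * (14/10)
= 98 / 30
= 3.2667

3.2667


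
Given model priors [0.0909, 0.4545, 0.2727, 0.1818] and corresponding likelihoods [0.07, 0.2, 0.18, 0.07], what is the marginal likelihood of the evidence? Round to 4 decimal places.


P(E) = sum_i P(M_i) P(E|M_i)
= 0.0064 + 0.0909 + 0.0491 + 0.0127
= 0.1591

0.1591


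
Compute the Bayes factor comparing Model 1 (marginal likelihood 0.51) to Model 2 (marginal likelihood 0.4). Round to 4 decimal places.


BF12 = marginal likelihood of M1 / marginal likelihood of M2
= 0.51/0.4
= 1.275

1.275


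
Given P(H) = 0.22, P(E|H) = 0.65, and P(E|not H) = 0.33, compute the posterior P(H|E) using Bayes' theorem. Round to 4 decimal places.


By Bayes' theorem: P(H|E) = P(E|H)*P(H) / P(E)
P(E) = P(E|H)*P(H) + P(E|not H)*P(not H)
P(E) = 0.65*0.22 + 0.33*0.78 = 0.4004
P(H|E) = 0.65*0.22 / 0.4004 = 0.3571

0.3571


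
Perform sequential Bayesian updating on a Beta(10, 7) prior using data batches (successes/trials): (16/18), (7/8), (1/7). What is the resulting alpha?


Accumulate successes: 24
Posterior alpha = prior alpha + sum of successes
= 10 + 24 = 34

34


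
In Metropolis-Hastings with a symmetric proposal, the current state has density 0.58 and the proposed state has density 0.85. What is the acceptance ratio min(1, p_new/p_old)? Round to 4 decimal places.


Ratio = p_new / p_old = 0.85 / 0.58 = 1.4655
Acceptance = min(1, 1.4655) = 1.0

1.0


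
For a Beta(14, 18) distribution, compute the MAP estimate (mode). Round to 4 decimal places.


MAP = mode = (a-1)/(a+b-2)
= (14-1)/(14+18-2)
= 13/30 = 0.4333

0.4333


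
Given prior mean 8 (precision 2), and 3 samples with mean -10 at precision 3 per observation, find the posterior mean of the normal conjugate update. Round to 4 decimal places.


The posterior mean is a precision-weighted average of prior and data.
Post. prec. = 2 + 9 = 11
Post. mean = (16 + -90)/11 = -74/11 = -6.7273

-6.7273


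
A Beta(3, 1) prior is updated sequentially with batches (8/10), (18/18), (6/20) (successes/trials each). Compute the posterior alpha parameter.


Sequential conjugate updating is equivalent to a single batch update.
Total successes across all batches = 32
alpha_posterior = alpha_prior + total_successes = 3 + 32
= 35

35


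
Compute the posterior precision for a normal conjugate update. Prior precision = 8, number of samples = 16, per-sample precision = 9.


tau_post = tau_0 + n * tau
= 8 + 16 * 9 = 152

152


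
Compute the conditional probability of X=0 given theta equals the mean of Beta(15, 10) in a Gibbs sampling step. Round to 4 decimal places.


Mean of Beta(15, 10) = 0.6
P(X=0 | theta=0.6) = 0.4

0.4


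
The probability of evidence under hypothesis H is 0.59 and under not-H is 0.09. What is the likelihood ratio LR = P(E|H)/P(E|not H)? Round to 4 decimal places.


LR = 0.59 / 0.09
= 6.5556

6.5556


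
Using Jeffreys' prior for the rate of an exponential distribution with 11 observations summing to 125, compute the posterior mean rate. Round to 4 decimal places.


Jeffreys' prior leads to posterior Gamma(11, 125).
Mean = 11/125 = 0.088

0.088


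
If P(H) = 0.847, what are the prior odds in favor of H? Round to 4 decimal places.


Prior odds = P(H) / (1 - P(H))
= 0.847 / 0.153
= 5.5359

5.5359


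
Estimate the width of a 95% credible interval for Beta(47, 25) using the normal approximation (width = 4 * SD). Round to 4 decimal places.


For Beta(a,b): Var = ab/((a+b)^2(a+b+1))
Var = 0.0031, SD = 0.0557
Approximate 95% CI width = 4 * 0.0557 = 0.2229

0.2229


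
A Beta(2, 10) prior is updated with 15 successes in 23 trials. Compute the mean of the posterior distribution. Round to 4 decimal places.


After update: Beta(17, 18)
Mean = 17 / (17 + 18) = 17 / 35
= 0.4857

0.4857


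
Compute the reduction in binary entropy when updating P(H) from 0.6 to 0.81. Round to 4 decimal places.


H_before = -p*log2(p) - (1-p)*log2(1-p) for p=0.6: 0.971
H_after for p=0.81: 0.7015
Reduction = 0.971 - 0.7015 = 0.2695

0.2695


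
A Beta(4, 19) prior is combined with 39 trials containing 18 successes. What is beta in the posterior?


In conjugate updating:
beta_posterior = beta_prior + (n - k)
= 19 + (39 - 18)
= 19 + 21 = 40

40


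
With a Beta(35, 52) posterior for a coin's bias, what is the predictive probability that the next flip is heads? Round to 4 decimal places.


The predictive probability equals the posterior mean.
P(next = heads) = alpha / (alpha + beta)
= 35 / 87 = 0.4023

0.4023


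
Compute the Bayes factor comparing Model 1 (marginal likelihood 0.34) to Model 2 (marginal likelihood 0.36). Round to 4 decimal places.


BF12 = marginal likelihood of M1 / marginal likelihood of M2
= 0.34/0.36
= 0.9444

0.9444


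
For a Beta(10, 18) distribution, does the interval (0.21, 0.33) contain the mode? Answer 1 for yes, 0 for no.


Mode of Beta(a,b) = (a-1)/(a+b-2)
= (10-1)/(10+18-2) = 0.3462
Check: 0.21 <= 0.3462 <= 0.33?
Result: 0

0


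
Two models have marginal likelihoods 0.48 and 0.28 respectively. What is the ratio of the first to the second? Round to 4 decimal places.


Evidence ratio = 0.48 / 0.28
= 1.7143

1.7143


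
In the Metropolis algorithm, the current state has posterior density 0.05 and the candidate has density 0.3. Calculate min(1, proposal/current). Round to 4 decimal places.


Ratio = 0.3/0.05 = 6.0
Acceptance probability = min(1, 6.0)
= 1.0

1.0


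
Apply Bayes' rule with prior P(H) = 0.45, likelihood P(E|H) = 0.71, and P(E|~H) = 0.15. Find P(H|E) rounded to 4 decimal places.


Step 1: Compute marginal P(E) = P(E|H)P(H) + P(E|~H)P(~H)
= 0.71*0.45 + 0.15*0.55 = 0.402
Step 2: P(H|E) = P(E|H)P(H)/P(E) = 0.3195/0.402
= 0.7948

0.7948


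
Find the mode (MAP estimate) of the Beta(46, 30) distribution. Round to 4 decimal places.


For Beta(a,b) with a,b > 1:
Mode = (a-1)/(a+b-2) = (46-1)/(76-2)
= 45/74 = 0.6081

0.6081


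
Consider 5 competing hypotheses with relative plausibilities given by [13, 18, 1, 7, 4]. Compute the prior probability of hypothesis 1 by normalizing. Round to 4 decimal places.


Sum of weights = 13 + 18 + 1 + 7 + 4 = 43
Normalized prior for H1 = 13 / 43
= 0.3023

0.3023


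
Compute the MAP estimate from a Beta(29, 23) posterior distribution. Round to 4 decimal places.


MAP = mode of Beta distribution
= (alpha - 1)/(alpha + beta - 2)
= (29-1)/(29+23-2)
= 28/50 = 0.56

0.56


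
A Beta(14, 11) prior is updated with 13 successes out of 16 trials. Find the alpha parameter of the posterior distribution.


In the Beta-Binomial conjugate update:
alpha_post = alpha_prior + successes
= 14 + 13
= 27

27


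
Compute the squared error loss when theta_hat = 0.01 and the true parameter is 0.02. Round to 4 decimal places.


L = (theta_hat - theta_true)^2
= (0.01 - 0.02)^2
= -0.01^2 = 0.0001

0.0001


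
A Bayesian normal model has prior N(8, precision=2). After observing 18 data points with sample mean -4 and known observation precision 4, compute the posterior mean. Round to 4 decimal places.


Posterior mean = (prior_precision * prior_mean + n * data_precision * data_mean) / (prior_precision + n * data_precision)
Numerator = 2*8 + 18*4*-4 = -272
Denominator = 2 + 18*4 = 74
Posterior mean = -3.6757

-3.6757


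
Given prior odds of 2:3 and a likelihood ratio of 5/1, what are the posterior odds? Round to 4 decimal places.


Posterior odds = prior odds * LR
Prior odds = 2/3 = 0.6667
LR = 5/1 = 5.0
Posterior odds = 0.6667 * 5.0 = 3.3333

3.3333


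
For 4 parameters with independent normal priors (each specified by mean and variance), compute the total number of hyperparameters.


A normal prior has 2 hyperparameters per parameter.
Total = 4 * 2 = 8

8


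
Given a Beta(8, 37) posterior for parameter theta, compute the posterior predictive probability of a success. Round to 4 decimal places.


For a Beta-Bernoulli model, the predictive probability is the mean:
P(success) = 8/(8+37) = 8/45 = 0.1778

0.1778


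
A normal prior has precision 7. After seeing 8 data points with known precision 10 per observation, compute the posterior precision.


In the conjugate normal model, precisions add:
tau_posterior = tau_prior + n * tau_data
= 7 + 8*10 = 87

87


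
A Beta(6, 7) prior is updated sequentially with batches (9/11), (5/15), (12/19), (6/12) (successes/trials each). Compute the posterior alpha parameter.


Sequential conjugate updating is equivalent to a single batch update.
Total successes across all batches = 32
alpha_posterior = alpha_prior + total_successes = 6 + 32
= 38

38


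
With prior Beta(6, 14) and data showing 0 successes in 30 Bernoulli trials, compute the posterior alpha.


Conjugate update: alpha_posterior = alpha_prior + k
= 6 + 0 = 6

6


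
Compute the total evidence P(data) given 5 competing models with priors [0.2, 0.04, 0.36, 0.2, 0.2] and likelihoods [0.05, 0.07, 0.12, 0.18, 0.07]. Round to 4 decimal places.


Marginal likelihood = sum P(model_i) * P(data|model_i)
Model 1: 0.2 * 0.05 = 0.01
Model 2: 0.04 * 0.07 = 0.0028
Model 3: 0.36 * 0.12 = 0.0432
Model 4: 0.2 * 0.18 = 0.036
Model 5: 0.2 * 0.07 = 0.014
Total = 0.106

0.106


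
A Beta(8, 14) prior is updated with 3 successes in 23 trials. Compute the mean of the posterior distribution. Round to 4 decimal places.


After update: Beta(11, 34)
Mean = 11 / (11 + 34) = 11 / 45
= 0.2444

0.2444


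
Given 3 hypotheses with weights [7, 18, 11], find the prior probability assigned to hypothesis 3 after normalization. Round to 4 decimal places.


To normalize, divide each weight by the sum of all weights.
Sum = 36
Prior(H3) = 11/36 = 0.3056

0.3056


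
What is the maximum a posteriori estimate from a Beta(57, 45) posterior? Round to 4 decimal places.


The MAP estimate equals the mode of the distribution.
Mode of Beta(a,b) = (a-1)/(a+b-2)
= 56/100
= 0.56

0.56


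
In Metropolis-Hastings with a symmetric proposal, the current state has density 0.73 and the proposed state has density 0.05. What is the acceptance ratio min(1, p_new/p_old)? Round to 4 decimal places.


Ratio = p_new / p_old = 0.05 / 0.73 = 0.0685
Acceptance = min(1, 0.0685) = 0.0685

0.0685


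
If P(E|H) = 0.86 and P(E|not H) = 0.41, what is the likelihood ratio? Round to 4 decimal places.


Likelihood ratio = P(E|H) / P(E|not H)
= 0.86 / 0.41
= 2.0976

2.0976


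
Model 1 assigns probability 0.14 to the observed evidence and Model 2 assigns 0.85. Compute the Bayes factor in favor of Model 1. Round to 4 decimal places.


BF = P(data|M1) / P(data|M2)
= 0.14 / 0.85 = 0.1647

0.1647


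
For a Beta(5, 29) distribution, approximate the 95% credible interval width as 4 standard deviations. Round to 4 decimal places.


Variance of Beta(a,b) = ab / ((a+b)^2 * (a+b+1))
= 5*29 / ((34)^2 * 35)
= 0.0036
SD = sqrt(0.0036) = 0.0599
Width = 4 * SD = 0.2395

0.2395


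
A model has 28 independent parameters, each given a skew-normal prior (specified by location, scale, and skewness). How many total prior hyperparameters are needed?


Each skew-normal prior needs 3 hyperparameters (location, scale, and skewness).
Total = 3 * 28 = 84

84


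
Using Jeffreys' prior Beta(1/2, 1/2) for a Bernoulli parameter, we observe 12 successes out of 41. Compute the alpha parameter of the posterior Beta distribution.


Conjugate update: Beta(0.5 + k, 0.5 + n - k).
k = 12, n - k = 29
Posterior alpha = 0.5 + k = 0.5 + 12 = 12.5

12.5


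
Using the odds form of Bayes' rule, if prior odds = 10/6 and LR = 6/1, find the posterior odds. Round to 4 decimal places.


Bayes' rule in odds form: posterior odds = prior odds * LR
= (10 * 6) / (6 * 1)
= 60/6 = 10.0

10.0


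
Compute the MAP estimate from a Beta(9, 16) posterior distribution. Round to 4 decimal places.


MAP = mode of Beta distribution
= (alpha - 1)/(alpha + beta - 2)
= (9-1)/(9+16-2)
= 8/23 = 0.3478

0.3478


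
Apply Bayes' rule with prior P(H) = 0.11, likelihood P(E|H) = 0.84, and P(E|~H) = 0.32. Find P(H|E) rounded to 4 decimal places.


Step 1: Compute marginal P(E) = P(E|H)P(H) + P(E|~H)P(~H)
= 0.84*0.11 + 0.32*0.89 = 0.3772
Step 2: P(H|E) = P(E|H)P(H)/P(E) = 0.0924/0.3772
= 0.245

0.245


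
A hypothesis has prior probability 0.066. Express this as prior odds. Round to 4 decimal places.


Odds = P(H) / P(not H) = 0.066 / 0.934
= 0.0707

0.0707


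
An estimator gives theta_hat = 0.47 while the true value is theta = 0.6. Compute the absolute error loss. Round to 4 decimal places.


The absolute error loss is |theta_hat - theta|
= |0.47 - 0.6|
= 0.13

0.13


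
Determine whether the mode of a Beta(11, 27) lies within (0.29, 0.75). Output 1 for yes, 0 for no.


First find the mode: (a-1)/(a+b-2) = 0.2778
Is 0.2778 in (0.29, 0.75)? 0

0


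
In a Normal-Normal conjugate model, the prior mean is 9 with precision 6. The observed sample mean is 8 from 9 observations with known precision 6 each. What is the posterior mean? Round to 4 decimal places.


Posterior precision = tau0 + n*tau = 6 + 9*6 = 60
Posterior mean = (tau0*mu0 + n*tau*xbar) / posterior_precision
= (6*9 + 9*6*8) / 60
= 486 / 60 = 8.1

8.1


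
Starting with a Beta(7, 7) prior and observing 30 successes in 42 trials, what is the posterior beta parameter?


Posterior beta = prior beta + failures
Failures = 42 - 30 = 12
beta_post = 7 + 12 = 19

19


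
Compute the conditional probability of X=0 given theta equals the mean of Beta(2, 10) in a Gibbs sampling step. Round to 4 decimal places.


Mean of Beta(2, 10) = 0.1667
P(X=0 | theta=0.1667) = 0.8333

0.8333


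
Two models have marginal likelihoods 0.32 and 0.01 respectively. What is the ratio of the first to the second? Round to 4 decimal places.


Evidence ratio = 0.32 / 0.01
= 32.0

32.0


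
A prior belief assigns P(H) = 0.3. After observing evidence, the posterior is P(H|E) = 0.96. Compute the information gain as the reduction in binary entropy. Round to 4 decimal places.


H(prior) = -0.3*log2(0.3) - 0.7*log2(0.7)
= 0.8813
H(post) = -0.96*log2(0.96) - 0.04*log2(0.04)
= 0.2423
IG = 0.8813 - 0.2423 = 0.639

0.639


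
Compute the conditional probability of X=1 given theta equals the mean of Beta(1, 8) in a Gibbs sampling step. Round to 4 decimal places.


Mean of Beta(1, 8) = 0.1111
P(X=1 | theta=0.1111) = 0.1111

0.1111


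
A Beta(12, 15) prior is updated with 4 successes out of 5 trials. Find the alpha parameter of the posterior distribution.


In the Beta-Binomial conjugate update:
alpha_post = alpha_prior + successes
= 12 + 4
= 16

16


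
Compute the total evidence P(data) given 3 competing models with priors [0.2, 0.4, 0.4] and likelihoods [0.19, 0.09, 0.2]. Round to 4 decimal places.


Marginal likelihood = sum P(model_i) * P(data|model_i)
Model 1: 0.2 * 0.19 = 0.038
Model 2: 0.4 * 0.09 = 0.036
Model 3: 0.4 * 0.2 = 0.08
Total = 0.154

0.154


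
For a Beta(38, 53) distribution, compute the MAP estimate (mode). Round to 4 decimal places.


MAP = mode = (a-1)/(a+b-2)
= (38-1)/(38+53-2)
= 37/89 = 0.4157

0.4157


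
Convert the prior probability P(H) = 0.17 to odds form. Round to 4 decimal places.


P(not H) = 1 - 0.17 = 0.83
Odds = 0.17 / 0.83 = 0.2048

0.2048


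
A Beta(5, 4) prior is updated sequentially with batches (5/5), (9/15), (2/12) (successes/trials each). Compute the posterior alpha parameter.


Sequential conjugate updating is equivalent to a single batch update.
Total successes across all batches = 16
alpha_posterior = alpha_prior + total_successes = 5 + 16
= 21

21


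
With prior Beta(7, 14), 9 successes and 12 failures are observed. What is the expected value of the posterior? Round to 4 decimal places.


Posterior = Beta(16, 26)
E[theta] = alpha/(alpha+beta)
= 16/42 = 0.381

0.381


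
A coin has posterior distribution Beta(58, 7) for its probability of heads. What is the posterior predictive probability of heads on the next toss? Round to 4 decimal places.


Posterior predictive = E[theta] = alpha/(alpha+beta)
= 58/65
= 0.8923

0.8923


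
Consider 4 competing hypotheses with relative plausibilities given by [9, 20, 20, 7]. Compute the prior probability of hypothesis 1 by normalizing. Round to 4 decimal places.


Sum of weights = 9 + 20 + 20 + 7 = 56
Normalized prior for H1 = 9 / 56
= 0.1607

0.1607


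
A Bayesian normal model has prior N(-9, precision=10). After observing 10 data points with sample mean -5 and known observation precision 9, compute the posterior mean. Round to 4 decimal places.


Posterior mean = (prior_precision * prior_mean + n * data_precision * data_mean) / (prior_precision + n * data_precision)
Numerator = 10*-9 + 10*9*-5 = -540
Denominator = 10 + 10*9 = 100
Posterior mean = -5.4

-5.4


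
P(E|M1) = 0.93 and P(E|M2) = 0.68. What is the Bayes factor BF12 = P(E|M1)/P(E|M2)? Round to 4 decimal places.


Bayes factor BF12 = P(E|M1) / P(E|M2)
= 0.93 / 0.68
= 1.3676

1.3676


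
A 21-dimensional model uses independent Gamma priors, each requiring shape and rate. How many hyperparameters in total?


Per parameter: 2 (shape and rate).
Total = 21 * 2 = 42

42


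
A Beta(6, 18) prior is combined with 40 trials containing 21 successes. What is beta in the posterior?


In conjugate updating:
beta_posterior = beta_prior + (n - k)
= 18 + (40 - 21)
= 18 + 19 = 37

37


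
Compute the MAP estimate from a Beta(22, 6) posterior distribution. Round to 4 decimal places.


MAP = mode of Beta distribution
= (alpha - 1)/(alpha + beta - 2)
= (22-1)/(22+6-2)
= 21/26 = 0.8077

0.8077


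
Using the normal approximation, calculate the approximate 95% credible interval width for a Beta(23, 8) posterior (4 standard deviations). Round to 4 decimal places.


Var(Beta) = 23*8/(31^2 * 32) = 0.006
SD = 0.0774
Width ~ 4*SD = 0.3094

0.3094


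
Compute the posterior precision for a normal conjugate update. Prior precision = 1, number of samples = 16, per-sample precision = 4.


tau_post = tau_0 + n * tau
= 1 + 16 * 4 = 65

65


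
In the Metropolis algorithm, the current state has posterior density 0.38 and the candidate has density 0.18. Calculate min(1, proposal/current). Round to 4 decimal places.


Ratio = 0.18/0.38 = 0.4737
Acceptance probability = min(1, 0.4737)
= 0.4737

0.4737


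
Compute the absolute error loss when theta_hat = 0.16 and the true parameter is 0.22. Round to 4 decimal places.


L = |theta_hat - theta_true|
= |0.16 - 0.22| = 0.06

0.06


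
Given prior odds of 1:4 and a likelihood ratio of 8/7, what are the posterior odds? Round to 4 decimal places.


Posterior odds = prior odds * LR
Prior odds = 1/4 = 0.25
LR = 8/7 = 1.1429
Posterior odds = 0.25 * 1.1429 = 0.2857

0.2857


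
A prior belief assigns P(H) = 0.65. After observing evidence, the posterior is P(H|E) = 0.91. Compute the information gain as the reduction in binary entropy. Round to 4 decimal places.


H(prior) = -0.65*log2(0.65) - 0.35*log2(0.35)
= 0.9341
H(post) = -0.91*log2(0.91) - 0.09*log2(0.09)
= 0.4365
IG = 0.9341 - 0.4365 = 0.4976

0.4976


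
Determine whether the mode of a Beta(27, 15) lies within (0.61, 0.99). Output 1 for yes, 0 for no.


First find the mode: (a-1)/(a+b-2) = 0.65
Is 0.65 in (0.61, 0.99)? 1

1


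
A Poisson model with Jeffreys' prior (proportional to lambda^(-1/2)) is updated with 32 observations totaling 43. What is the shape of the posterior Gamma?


Posterior = Gamma(0.5 + S, n)
= Gamma(0.5 + 43, 32)
Posterior shape = 0.5 + S = 0.5 + 43 = 43.5

43.5


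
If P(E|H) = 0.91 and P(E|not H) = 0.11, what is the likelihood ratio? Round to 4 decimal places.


Likelihood ratio = P(E|H) / P(E|not H)
= 0.91 / 0.11
= 8.2727

8.2727


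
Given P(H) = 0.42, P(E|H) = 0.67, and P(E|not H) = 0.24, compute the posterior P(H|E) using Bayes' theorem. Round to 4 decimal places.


By Bayes' theorem: P(H|E) = P(E|H)*P(H) / P(E)
P(E) = P(E|H)*P(H) + P(E|not H)*P(not H)
P(E) = 0.67*0.42 + 0.24*0.58 = 0.4206
P(H|E) = 0.67*0.42 / 0.4206 = 0.669

0.669


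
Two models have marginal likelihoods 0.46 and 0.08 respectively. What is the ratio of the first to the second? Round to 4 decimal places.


Evidence ratio = 0.46 / 0.08
= 5.75

5.75


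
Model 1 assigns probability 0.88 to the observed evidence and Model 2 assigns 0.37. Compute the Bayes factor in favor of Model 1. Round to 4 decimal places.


BF = P(data|M1) / P(data|M2)
= 0.88 / 0.37 = 2.3784

2.3784


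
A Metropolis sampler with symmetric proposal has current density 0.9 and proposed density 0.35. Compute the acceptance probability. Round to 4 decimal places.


For symmetric proposals, acceptance = min(1, pi(x*)/pi(x))
= min(1, 0.35/0.9)
= min(1, 0.3889) = 0.3889

0.3889


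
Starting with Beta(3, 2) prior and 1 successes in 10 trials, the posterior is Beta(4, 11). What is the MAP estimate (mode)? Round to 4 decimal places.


The mode of Beta(a, b) when a > 1 and b > 1 is (a-1)/(a+b-2)
= (4 - 1) / (4 + 11 - 2)
= 3 / 13
= 0.2308

0.2308


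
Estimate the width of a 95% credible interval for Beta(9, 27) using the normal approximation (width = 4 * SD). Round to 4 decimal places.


For Beta(a,b): Var = ab/((a+b)^2(a+b+1))
Var = 0.0051, SD = 0.0712
Approximate 95% CI width = 4 * 0.0712 = 0.2847

0.2847


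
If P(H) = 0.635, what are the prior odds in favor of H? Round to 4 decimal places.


Prior odds = P(H) / (1 - P(H))
= 0.635 / 0.365
= 1.7397

1.7397


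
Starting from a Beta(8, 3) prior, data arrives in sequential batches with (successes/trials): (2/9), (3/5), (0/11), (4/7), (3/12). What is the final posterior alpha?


In sequential Bayesian updating, we sum all successes.
Total successes = 12
Final alpha = 8 + 12 = 20

20


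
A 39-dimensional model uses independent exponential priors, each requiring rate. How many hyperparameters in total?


Per parameter: 1 (rate).
Total = 39 * 1 = 39

39


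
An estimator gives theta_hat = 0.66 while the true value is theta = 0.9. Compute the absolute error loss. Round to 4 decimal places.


The absolute error loss is |theta_hat - theta|
= |0.66 - 0.9|
= 0.24

0.24


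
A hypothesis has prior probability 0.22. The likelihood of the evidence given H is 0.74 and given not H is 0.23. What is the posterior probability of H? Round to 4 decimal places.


Using Bayes' theorem:
P(E) = 0.22 * 0.74 + 0.78 * 0.23
P(E) = 0.3422
P(H|E) = (0.22 * 0.74) / 0.3422 = 0.4757

0.4757


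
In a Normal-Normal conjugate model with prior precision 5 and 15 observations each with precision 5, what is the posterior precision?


Posterior precision = prior precision + n * observation precision
= 5 + 15 * 5
= 5 + 75 = 80

80


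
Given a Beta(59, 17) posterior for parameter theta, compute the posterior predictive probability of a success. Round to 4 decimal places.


For a Beta-Bernoulli model, the predictive probability is the mean:
P(success) = 59/(59+17) = 59/76 = 0.7763

0.7763


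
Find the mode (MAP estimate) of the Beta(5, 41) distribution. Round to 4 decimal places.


For Beta(a,b) with a,b > 1:
Mode = (a-1)/(a+b-2) = (5-1)/(46-2)
= 4/44 = 0.0909

0.0909


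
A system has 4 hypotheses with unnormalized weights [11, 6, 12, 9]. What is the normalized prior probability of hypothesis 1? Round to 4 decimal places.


The normalized prior is the weight divided by the total.
Total weight = 38
P(H1) = 11 / 38 = 0.2895

0.2895


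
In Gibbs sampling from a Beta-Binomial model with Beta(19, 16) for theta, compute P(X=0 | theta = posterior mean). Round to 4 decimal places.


Posterior mean = alpha/(alpha+beta) = 19/35 = 0.5429
P(X=0|theta=mean) = 1 - theta = 0.4571

0.4571


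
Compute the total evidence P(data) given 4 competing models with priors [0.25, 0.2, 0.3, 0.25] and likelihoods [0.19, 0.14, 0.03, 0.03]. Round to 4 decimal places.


Marginal likelihood = sum P(model_i) * P(data|model_i)
Model 1: 0.25 * 0.19 = 0.0475
Model 2: 0.2 * 0.14 = 0.028
Model 3: 0.3 * 0.03 = 0.009
Model 4: 0.25 * 0.03 = 0.0075
Total = 0.092

0.092


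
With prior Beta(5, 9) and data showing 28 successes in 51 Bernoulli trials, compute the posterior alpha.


Conjugate update: alpha_posterior = alpha_prior + k
= 5 + 28 = 33

33


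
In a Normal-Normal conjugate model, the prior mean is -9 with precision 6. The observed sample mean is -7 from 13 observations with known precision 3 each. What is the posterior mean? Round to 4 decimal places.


Posterior precision = tau0 + n*tau = 6 + 13*3 = 45
Posterior mean = (tau0*mu0 + n*tau*xbar) / posterior_precision
= (6*-9 + 13*3*-7) / 45
= -327 / 45 = -7.2667

-7.2667


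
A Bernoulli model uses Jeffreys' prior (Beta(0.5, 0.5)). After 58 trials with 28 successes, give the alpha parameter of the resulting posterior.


Posterior = Beta(prior_alpha + successes, prior_beta + failures)
= Beta(0.5 + 28, 0.5 + 30)
Posterior alpha = 0.5 + k = 0.5 + 28 = 28.5

28.5


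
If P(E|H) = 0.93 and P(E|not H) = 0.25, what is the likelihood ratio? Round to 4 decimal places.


Likelihood ratio = P(E|H) / P(E|not H)
= 0.93 / 0.25
= 3.72

3.72


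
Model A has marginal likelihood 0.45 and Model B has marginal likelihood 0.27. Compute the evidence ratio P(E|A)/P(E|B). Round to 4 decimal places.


Evidence ratio = P(E|A) / P(E|B)
= 0.45 / 0.27
= 1.6667

1.6667


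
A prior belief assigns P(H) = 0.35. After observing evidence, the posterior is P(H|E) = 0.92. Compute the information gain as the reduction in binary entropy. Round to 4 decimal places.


H(prior) = -0.35*log2(0.35) - 0.65*log2(0.65)
= 0.9341
H(post) = -0.92*log2(0.92) - 0.08*log2(0.08)
= 0.4022
IG = 0.9341 - 0.4022 = 0.5319

0.5319


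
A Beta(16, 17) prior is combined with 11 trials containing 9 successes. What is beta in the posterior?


In conjugate updating:
beta_posterior = beta_prior + (n - k)
= 17 + (11 - 9)
= 17 + 2 = 19

19


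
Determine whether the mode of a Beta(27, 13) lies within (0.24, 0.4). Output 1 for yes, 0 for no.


First find the mode: (a-1)/(a+b-2) = 0.6842
Is 0.6842 in (0.24, 0.4)? 0

0


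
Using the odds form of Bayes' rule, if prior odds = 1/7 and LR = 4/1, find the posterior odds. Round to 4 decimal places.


Bayes' rule in odds form: posterior odds = prior odds * LR
= (1 * 4) / (7 * 1)
= 4/7 = 0.5714

0.5714


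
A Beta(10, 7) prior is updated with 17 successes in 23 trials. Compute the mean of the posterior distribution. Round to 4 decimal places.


After update: Beta(27, 13)
Mean = 27 / (27 + 13) = 27 / 40
= 0.675

0.675


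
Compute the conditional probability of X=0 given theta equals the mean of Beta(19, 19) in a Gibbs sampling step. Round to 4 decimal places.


Mean of Beta(19, 19) = 0.5
P(X=0 | theta=0.5) = 0.5

0.5


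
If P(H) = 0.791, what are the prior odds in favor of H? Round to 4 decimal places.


Prior odds = P(H) / (1 - P(H))
= 0.791 / 0.209
= 3.7847

3.7847


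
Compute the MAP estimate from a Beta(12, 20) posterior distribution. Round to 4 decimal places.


MAP = mode of Beta distribution
= (alpha - 1)/(alpha + beta - 2)
= (12-1)/(12+20-2)
= 11/30 = 0.3667

0.3667


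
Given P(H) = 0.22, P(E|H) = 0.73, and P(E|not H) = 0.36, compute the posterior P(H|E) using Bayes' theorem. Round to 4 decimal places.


By Bayes' theorem: P(H|E) = P(E|H)*P(H) / P(E)
P(E) = P(E|H)*P(H) + P(E|not H)*P(not H)
P(E) = 0.73*0.22 + 0.36*0.78 = 0.4414
P(H|E) = 0.73*0.22 / 0.4414 = 0.3638

0.3638


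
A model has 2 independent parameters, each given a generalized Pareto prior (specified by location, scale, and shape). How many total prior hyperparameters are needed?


Each generalized Pareto prior needs 3 hyperparameters (location, scale, and shape).
Total = 3 * 2 = 6

6


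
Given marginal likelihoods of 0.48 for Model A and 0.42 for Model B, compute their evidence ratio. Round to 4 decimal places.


Ratio = ML(A) / ML(B) = 0.48/0.42
= 1.1429

1.1429


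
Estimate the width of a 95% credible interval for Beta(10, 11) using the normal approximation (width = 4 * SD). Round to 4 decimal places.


For Beta(a,b): Var = ab/((a+b)^2(a+b+1))
Var = 0.0113, SD = 0.1065
Approximate 95% CI width = 4 * 0.1065 = 0.4259

0.4259


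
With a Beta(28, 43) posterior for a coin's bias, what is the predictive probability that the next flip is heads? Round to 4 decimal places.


The predictive probability equals the posterior mean.
P(next = heads) = alpha / (alpha + beta)
= 28 / 71 = 0.3944

0.3944


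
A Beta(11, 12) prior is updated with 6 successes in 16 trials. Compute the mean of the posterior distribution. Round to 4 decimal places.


After update: Beta(17, 22)
Mean = 17 / (17 + 22) = 17 / 39
= 0.4359

0.4359


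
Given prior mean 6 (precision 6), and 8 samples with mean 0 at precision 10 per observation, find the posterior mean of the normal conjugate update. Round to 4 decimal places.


The posterior mean is a precision-weighted average of prior and data.
Post. prec. = 6 + 80 = 86
Post. mean = (36 + 0)/86 = 36/86 = 0.4186

0.4186
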